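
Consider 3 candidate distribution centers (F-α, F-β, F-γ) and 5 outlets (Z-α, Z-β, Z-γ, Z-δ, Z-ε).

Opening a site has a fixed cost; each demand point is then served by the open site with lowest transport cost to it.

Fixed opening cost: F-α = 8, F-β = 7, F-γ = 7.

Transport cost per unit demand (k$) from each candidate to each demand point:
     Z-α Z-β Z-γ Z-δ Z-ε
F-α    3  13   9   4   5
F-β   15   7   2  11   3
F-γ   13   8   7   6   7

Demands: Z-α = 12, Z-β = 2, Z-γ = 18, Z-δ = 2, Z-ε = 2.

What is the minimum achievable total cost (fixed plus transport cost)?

Open {F-α, F-β}: assign each demand point to its cheapest open site.
  Z-α→F-α 12×3=36, Z-β→F-β 2×7=14, Z-γ→F-β 18×2=36, Z-δ→F-α 2×4=8, Z-ε→F-β 2×3=6
  transport cost 100, fixed 15 → total 115.
Compare {F-α, F-β, F-γ}: transport cost 100 + fixed 22 = 122.
Compare {F-α, F-γ}: transport cost 196 + fixed 15 = 211.
Compare {F-β, F-γ}: transport cost 224 + fixed 14 = 238.
All other subsets cost ≥ 122. Minimum total cost: 115.

115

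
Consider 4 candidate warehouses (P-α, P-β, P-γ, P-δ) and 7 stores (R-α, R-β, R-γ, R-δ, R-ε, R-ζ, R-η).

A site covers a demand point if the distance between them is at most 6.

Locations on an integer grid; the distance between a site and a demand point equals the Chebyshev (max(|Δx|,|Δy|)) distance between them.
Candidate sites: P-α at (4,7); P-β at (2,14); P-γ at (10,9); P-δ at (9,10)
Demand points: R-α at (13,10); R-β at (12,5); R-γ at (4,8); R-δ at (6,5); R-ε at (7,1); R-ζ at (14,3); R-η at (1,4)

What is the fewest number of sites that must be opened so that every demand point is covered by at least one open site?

Coverage sets (demand points within 6 of each site):
  P-α: {R-γ, R-δ, R-ε, R-η}
  P-β: {R-γ}
  P-γ: {R-α, R-β, R-γ, R-δ, R-ζ}
  P-δ: {R-α, R-β, R-γ, R-δ}
No single site covers all 7 demand points.
But {P-α, P-γ} covers everything, so the minimum is 2.

2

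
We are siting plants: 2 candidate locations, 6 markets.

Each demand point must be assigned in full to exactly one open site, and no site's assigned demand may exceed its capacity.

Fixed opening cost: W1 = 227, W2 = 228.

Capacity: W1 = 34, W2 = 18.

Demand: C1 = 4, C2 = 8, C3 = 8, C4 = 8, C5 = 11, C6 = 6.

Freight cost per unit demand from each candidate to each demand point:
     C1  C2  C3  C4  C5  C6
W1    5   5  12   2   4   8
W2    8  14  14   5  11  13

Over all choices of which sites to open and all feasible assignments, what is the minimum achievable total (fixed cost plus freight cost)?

747

Open {W1, W2}; cheapest assignment that respects the capacities:
  W1 (cap 34, load 33): C2, C4, C5, C6 — cost 8×5 + 8×2 + 11×4 + 6×8 = 148
  W2 (cap 18, load 12): C1, C3 — cost 4×8 + 8×14 = 144
  Shipping 292, fixed 455 → total 747.
  Any other capacity-feasible assignment to {W1, W2} ships for at least 292.
Total demand is 45 and no other set of sites has combined capacity ≥ 45, so {W1, W2} is the only feasible choice of open sites. Minimum: 747.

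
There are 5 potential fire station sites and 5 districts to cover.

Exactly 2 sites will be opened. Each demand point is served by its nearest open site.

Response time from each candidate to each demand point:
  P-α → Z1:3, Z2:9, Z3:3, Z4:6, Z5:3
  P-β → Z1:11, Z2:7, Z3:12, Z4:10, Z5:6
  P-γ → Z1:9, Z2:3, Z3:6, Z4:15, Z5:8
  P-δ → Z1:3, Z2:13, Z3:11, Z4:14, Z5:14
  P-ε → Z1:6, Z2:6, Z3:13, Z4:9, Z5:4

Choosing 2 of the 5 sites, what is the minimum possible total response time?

Open {P-α, P-γ}.
  Z1→P-α 3, Z2→P-γ 3, Z3→P-α 3, Z4→P-α 6, Z5→P-α 3  ⇒ total 18.
Compare {P-α, P-ε}: total 21.
Compare {P-α, P-β}: total 22.
No size-2 selection does better; minimum is 18.

18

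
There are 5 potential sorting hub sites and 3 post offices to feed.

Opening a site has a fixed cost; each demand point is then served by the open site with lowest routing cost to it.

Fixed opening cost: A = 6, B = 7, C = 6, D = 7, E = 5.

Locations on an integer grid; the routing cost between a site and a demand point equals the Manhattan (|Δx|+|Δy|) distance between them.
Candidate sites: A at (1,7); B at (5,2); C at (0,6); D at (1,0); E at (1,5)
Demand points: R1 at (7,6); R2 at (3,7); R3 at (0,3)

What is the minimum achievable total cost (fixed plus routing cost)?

Open {E}: assign each demand point to its cheapest open site.
  R1→E 7, R2→E 4, R3→E 3
  routing cost 14, fixed 5 → total 19.
Compare {A}: routing cost 14 + fixed 6 = 20.
Compare {C}: routing cost 14 + fixed 6 = 20.
Compare {A, E}: routing cost 12 + fixed 11 = 23.
All other subsets cost ≥ 20. Minimum total cost: 19.

19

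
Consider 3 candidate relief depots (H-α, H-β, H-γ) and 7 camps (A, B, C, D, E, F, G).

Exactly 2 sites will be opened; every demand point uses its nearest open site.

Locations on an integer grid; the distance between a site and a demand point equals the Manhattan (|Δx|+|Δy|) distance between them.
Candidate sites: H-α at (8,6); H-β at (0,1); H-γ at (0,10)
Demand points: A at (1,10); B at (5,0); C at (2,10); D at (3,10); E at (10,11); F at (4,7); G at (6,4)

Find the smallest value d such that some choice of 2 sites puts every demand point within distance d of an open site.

Open {H-α, H-γ}.
  Farthest demand point is B at distance 9 (to H-α); all others are ≤ 9.
With {H-α, H-β} the worst case is 10.
With {H-β, H-γ} the worst case is 11.
No size-2 selection achieves below 9.

9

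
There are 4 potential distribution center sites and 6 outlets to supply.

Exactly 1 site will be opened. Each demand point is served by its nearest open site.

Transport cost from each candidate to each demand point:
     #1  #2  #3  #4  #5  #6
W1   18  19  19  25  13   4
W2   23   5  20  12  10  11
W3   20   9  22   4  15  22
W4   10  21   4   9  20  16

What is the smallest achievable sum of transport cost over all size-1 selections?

Open {W4}.
  #1→W4 10, #2→W4 21, #3→W4 4, #4→W4 9, #5→W4 20, #6→W4 16  ⇒ total 80.
Compare {W2}: total 81.
Compare {W3}: total 92.
No size-1 selection does better; minimum is 80.

80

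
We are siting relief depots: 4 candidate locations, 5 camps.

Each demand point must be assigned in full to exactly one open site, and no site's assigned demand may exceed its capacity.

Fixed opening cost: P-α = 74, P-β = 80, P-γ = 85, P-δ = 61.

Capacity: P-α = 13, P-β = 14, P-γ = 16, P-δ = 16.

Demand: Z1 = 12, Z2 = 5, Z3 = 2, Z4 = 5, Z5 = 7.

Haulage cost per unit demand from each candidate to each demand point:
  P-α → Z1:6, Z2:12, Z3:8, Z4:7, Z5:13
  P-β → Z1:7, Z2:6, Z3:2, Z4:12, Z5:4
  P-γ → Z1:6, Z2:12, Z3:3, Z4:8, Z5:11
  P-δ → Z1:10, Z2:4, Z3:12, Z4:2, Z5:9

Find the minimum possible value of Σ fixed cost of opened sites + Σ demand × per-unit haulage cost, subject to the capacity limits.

349

Open {P-α, P-β, P-δ}; cheapest assignment that respects the capacities:
  P-α (cap 13, load 12): Z1 — cost 12×6 = 72
  P-β (cap 14, load 9): Z3, Z5 — cost 2×2 + 7×4 = 32
  P-δ (cap 16, load 10): Z2, Z4 — cost 5×4 + 5×2 = 30
  Shipping 134, fixed 215 → total 349.
  Any other capacity-feasible assignment to {P-α, P-β, P-δ} ships for at least 134.
Compare {P-β, P-γ, P-δ}: its best feasible assignment gives total 360.
Compare {P-α, P-γ, P-δ}: its best feasible assignment gives total 405.
Every other set of open sites that can feasibly serve all demand totals ≥ 360 even under its best assignment. Minimum: 349.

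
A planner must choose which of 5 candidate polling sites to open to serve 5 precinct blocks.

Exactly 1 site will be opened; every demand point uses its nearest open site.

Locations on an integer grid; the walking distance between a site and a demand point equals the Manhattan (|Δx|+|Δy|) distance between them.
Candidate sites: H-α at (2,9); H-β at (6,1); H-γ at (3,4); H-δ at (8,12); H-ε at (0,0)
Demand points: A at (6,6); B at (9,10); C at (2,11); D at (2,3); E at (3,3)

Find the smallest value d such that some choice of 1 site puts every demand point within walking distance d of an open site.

8

Open {H-α}.
  Farthest demand point is B at walking distance 8 (to H-α); all others are ≤ 8.
With {H-γ} the worst case is 12.
With {H-β} the worst case is 14.
No size-1 selection achieves below 8.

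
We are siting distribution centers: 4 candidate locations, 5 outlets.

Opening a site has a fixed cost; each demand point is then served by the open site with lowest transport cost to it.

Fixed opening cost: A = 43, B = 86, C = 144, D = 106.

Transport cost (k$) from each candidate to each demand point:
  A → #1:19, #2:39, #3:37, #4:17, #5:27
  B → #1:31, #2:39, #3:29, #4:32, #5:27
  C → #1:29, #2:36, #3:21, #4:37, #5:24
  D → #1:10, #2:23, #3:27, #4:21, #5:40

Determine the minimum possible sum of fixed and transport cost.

Open {A}: assign each demand point to its cheapest open site.
  #1→A 19, #2→A 39, #3→A 37, #4→A 17, #5→A 27
  transport cost 139, fixed 43 → total 182.
Compare {D}: transport cost 121 + fixed 106 = 227.
Compare {B}: transport cost 158 + fixed 86 = 244.
Compare {A, D}: transport cost 104 + fixed 149 = 253.
All other subsets cost ≥ 227. Minimum total cost: 182.

182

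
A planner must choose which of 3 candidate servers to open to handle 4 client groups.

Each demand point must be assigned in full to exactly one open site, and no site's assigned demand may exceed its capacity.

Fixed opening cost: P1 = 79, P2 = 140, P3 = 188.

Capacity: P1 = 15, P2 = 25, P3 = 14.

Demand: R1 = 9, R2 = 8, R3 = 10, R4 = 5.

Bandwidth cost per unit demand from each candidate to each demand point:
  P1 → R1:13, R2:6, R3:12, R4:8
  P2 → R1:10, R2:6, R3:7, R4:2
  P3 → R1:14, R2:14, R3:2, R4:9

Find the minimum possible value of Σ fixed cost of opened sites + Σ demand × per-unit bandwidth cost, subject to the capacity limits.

Open {P1, P2}; cheapest assignment that respects the capacities:
  P1 (cap 15, load 8): R2 — cost 8×6 = 48
  P2 (cap 25, load 24): R1, R3, R4 — cost 9×10 + 10×7 + 5×2 = 170
  Shipping 218, fixed 219 → total 437.
  Any other capacity-feasible assignment to {P1, P2} ships for at least 218.
Compare {P2, P3}: its best feasible assignment gives total 496.
Compare {P1, P2, P3}: its best feasible assignment gives total 575.
Every other set of open sites that can feasibly serve all demand totals ≥ 496 even under its best assignment. Minimum: 437.

437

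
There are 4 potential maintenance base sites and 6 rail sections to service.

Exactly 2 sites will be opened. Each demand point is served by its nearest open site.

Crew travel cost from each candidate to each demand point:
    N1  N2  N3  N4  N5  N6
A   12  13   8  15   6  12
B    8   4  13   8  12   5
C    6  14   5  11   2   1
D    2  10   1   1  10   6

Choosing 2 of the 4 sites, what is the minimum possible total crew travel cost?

17

Open {C, D}.
  N1→D 2, N2→D 10, N3→D 1, N4→D 1, N5→C 2, N6→C 1  ⇒ total 17.
Compare {B, D}: total 23.
Compare {A, D}: total 26.
No size-2 selection does better; minimum is 17.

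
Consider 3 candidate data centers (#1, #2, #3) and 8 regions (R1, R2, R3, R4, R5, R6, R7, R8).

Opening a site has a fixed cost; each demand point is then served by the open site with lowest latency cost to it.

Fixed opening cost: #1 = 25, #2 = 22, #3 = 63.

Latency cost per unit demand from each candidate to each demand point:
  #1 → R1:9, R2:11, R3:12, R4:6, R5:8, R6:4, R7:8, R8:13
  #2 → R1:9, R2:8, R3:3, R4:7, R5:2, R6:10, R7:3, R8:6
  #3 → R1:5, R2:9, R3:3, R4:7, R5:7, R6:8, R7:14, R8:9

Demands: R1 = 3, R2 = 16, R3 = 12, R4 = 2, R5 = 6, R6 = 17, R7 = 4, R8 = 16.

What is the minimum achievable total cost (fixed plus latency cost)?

438

Open {#1, #2}: assign each demand point to its cheapest open site.
  R1→#1 3×9=27, R2→#2 16×8=128, R3→#2 12×3=36, R4→#1 2×6=12, R5→#2 6×2=12, R6→#1 17×4=68, R7→#2 4×3=12, R8→#2 16×6=96
  latency cost 391, fixed 47 → total 438.
Compare {#1, #2, #3}: latency cost 379 + fixed 110 = 489.
Compare {#2}: latency cost 495 + fixed 22 = 517.
Compare {#2, #3}: latency cost 449 + fixed 85 = 534.
All other subsets cost ≥ 489. Minimum total cost: 438.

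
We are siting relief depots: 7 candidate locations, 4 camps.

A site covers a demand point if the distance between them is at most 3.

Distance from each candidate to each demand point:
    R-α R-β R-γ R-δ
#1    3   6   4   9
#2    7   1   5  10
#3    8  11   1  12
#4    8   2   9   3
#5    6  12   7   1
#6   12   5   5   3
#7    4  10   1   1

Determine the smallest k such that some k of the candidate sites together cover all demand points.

3

Coverage sets (demand points within 3 of each site):
  #1: {R-α}
  #2: {R-β}
  #3: {R-γ}
  #4: {R-β, R-δ}
  #5: {R-δ}
  #6: {R-δ}
  #7: {R-γ, R-δ}
No 2 sites suffice: every size-2 union leaves at least one demand point uncovered.
But {#1, #2, #7} covers everything, so the minimum is 3.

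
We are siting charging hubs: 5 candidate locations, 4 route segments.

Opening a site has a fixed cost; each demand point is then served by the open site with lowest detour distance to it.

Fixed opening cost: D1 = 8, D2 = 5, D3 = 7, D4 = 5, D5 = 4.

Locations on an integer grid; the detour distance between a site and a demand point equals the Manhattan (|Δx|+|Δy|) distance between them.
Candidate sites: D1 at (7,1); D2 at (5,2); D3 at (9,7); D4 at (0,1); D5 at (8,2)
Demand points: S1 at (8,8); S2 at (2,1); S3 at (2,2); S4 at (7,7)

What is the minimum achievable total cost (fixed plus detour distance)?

21

Open {D3, D4}: assign each demand point to its cheapest open site.
  S1→D3 2, S2→D4 2, S3→D4 3, S4→D3 2
  detour distance 9, fixed 12 → total 21.
Compare {D2, D3}: detour distance 11 + fixed 12 = 23.
Compare {D3, D4, D5}: detour distance 9 + fixed 16 = 25.
Compare {D4, D5}: detour distance 17 + fixed 9 = 26.
All other subsets cost ≥ 23. Minimum total cost: 21.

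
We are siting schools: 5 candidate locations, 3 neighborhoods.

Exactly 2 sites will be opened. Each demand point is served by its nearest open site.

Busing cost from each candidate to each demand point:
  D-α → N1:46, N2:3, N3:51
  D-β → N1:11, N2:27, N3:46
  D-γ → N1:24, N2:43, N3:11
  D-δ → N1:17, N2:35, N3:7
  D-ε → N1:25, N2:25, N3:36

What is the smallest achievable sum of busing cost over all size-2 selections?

27

Open {D-α, D-δ}.
  N1→D-δ 17, N2→D-α 3, N3→D-δ 7  ⇒ total 27.
Compare {D-α, D-γ}: total 38.
Compare {D-β, D-δ}: total 45.
No size-2 selection does better; minimum is 27.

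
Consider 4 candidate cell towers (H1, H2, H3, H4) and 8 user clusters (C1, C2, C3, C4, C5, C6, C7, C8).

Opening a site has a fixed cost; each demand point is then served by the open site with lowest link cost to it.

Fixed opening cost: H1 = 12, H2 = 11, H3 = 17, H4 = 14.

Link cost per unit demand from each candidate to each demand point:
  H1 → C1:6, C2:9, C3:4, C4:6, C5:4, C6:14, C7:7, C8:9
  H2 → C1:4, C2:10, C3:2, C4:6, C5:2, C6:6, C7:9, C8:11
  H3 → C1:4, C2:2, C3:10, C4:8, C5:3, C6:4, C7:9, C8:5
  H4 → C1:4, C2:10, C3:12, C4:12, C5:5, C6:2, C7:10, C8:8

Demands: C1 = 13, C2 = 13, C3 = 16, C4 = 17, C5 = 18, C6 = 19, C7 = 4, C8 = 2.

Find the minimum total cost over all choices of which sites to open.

Open {H2, H3, H4}: assign each demand point to its cheapest open site.
  C1→H2 13×4=52, C2→H3 13×2=26, C3→H2 16×2=32, C4→H2 17×6=102, C5→H2 18×2=36, C6→H4 19×2=38, C7→H2 4×9=36, C8→H3 2×5=10
  link cost 332, fixed 42 → total 374.
Compare {H1, H2, H3, H4}: link cost 324 + fixed 54 = 378.
Compare {H2, H3}: link cost 370 + fixed 28 = 398.
Compare {H1, H2, H3}: link cost 362 + fixed 40 = 402.
All other subsets cost ≥ 378. Minimum total cost: 374.

374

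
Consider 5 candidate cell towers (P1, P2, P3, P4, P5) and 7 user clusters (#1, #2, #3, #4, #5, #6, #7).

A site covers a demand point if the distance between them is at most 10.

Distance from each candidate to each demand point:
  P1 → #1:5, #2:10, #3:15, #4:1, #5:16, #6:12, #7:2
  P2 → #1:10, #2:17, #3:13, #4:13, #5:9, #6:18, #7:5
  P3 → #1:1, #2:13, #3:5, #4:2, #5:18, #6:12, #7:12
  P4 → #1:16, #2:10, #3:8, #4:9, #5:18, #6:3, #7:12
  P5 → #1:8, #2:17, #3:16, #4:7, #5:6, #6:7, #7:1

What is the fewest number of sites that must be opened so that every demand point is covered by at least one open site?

2

Coverage sets (demand points within 10 of each site):
  P1: {#1, #2, #4, #7}
  P2: {#1, #5, #7}
  P3: {#1, #3, #4}
  P4: {#2, #3, #4, #6}
  P5: {#1, #4, #5, #6, #7}
No single site covers all 7 demand points.
But {P2, P4} covers everything, so the minimum is 2.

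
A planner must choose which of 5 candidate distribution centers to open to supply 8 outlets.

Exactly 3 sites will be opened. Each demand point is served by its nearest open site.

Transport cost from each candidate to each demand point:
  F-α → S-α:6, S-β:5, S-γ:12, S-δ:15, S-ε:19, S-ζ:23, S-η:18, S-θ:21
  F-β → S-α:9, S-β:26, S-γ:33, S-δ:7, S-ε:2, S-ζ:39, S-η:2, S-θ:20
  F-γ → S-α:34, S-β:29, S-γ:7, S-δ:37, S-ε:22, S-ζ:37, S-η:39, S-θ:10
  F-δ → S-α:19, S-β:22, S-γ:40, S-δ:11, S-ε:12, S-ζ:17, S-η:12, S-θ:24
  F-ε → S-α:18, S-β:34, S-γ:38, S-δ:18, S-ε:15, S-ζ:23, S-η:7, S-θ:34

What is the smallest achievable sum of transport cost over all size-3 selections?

Open {F-α, F-β, F-γ}.
  S-α→F-α 6, S-β→F-α 5, S-γ→F-γ 7, S-δ→F-β 7, S-ε→F-β 2, S-ζ→F-α 23, S-η→F-β 2, S-θ→F-γ 10  ⇒ total 62.
Compare {F-α, F-β, F-δ}: total 71.
Compare {F-β, F-γ, F-δ}: total 76.
No size-3 selection does better; minimum is 62.

62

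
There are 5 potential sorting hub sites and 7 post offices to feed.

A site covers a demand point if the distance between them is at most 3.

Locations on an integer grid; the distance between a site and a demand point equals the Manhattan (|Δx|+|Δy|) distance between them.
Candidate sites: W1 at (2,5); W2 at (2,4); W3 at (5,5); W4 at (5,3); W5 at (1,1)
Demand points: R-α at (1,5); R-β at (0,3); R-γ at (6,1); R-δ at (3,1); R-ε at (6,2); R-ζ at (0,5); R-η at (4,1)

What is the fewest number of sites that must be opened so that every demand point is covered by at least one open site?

3

Coverage sets (demand points within 3 of each site):
  W1: {R-α, R-ζ}
  W2: {R-α, R-β, R-ζ}
  W3: {}
  W4: {R-γ, R-ε, R-η}
  W5: {R-β, R-δ, R-η}
No 2 sites suffice: every size-2 union leaves at least one demand point uncovered.
But {W1, W4, W5} covers everything, so the minimum is 3.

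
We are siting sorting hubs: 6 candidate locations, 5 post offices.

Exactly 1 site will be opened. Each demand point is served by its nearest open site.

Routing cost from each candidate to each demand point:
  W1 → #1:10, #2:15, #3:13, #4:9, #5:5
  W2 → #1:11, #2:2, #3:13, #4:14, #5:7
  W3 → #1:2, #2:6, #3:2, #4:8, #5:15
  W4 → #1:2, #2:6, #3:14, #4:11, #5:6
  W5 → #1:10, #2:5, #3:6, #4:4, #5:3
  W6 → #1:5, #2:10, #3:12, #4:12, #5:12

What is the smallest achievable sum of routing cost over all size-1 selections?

Open {W5}.
  #1→W5 10, #2→W5 5, #3→W5 6, #4→W5 4, #5→W5 3  ⇒ total 28.
Compare {W3}: total 33.
Compare {W4}: total 39.
No size-1 selection does better; minimum is 28.

28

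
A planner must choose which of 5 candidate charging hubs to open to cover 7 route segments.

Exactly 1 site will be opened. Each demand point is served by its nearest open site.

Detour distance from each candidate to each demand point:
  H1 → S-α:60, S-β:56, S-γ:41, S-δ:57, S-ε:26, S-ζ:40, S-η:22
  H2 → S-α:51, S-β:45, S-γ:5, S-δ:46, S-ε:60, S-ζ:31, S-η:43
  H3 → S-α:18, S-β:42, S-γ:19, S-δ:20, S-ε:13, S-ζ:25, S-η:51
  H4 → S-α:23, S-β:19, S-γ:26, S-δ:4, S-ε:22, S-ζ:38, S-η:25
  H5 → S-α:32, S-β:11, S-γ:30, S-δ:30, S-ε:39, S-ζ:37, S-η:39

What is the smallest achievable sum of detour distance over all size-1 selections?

Open {H4}.
  S-α→H4 23, S-β→H4 19, S-γ→H4 26, S-δ→H4 4, S-ε→H4 22, S-ζ→H4 38, S-η→H4 25  ⇒ total 157.
Compare {H3}: total 188.
Compare {H5}: total 218.
No size-1 selection does better; minimum is 157.

157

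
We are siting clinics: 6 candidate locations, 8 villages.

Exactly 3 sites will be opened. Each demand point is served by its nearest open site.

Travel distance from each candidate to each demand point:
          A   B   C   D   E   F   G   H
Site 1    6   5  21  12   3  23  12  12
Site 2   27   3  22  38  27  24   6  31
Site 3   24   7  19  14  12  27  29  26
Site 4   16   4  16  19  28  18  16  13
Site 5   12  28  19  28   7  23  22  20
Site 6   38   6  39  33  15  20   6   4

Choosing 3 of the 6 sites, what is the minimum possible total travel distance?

Open {Site 1, Site 4, Site 6}.
  A→Site 1 6, B→Site 4 4, C→Site 4 16, D→Site 1 12, E→Site 1 3, F→Site 4 18, G→Site 6 6, H→Site 6 4  ⇒ total 69.
Compare {Site 1, Site 2, Site 6}: total 75.
Compare {Site 1, Site 3, Site 6}: total 75.
No size-3 selection does better; minimum is 69.

69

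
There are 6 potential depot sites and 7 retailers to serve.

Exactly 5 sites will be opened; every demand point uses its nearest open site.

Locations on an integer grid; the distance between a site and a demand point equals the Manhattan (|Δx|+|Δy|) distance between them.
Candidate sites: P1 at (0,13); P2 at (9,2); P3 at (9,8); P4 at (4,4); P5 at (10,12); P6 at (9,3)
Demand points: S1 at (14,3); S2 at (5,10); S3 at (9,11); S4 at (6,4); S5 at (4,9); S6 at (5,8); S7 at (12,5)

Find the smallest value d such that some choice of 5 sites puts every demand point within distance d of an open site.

6

Open {P1, P2, P3, P4, P5}.
  Farthest demand point is S1 at distance 6 (to P2); all others are ≤ 6.
With {P1, P2, P3, P4, P6} the worst case is 6.
With {P1, P2, P3, P5, P6} the worst case is 6.
No size-5 selection achieves below 6.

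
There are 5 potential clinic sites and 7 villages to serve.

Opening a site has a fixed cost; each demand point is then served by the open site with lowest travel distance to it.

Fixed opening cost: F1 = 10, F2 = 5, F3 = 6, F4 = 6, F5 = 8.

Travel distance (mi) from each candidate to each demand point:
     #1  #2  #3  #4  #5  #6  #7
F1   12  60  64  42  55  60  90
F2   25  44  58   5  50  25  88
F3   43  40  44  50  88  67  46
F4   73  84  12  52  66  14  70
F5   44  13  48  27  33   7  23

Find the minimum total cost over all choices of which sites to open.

Open {F1, F2, F4, F5}: assign each demand point to its cheapest open site.
  #1→F1 12, #2→F5 13, #3→F4 12, #4→F2 5, #5→F5 33, #6→F5 7, #7→F5 23
  travel distance 105, fixed 29 → total 134.
Compare {F2, F4, F5}: travel distance 118 + fixed 19 = 137.
Compare {F1, F2, F3, F4, F5}: travel distance 105 + fixed 35 = 140.
Compare {F2, F3, F4, F5}: travel distance 118 + fixed 25 = 143.
All other subsets cost ≥ 137. Minimum total cost: 134.

134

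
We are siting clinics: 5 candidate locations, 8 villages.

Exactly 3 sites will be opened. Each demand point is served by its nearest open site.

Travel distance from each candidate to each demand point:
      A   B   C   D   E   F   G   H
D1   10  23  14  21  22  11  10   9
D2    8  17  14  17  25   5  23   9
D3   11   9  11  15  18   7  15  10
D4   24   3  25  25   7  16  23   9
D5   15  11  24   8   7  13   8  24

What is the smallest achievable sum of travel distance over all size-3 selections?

Open {D2, D4, D5}.
  A→D2 8, B→D4 3, C→D2 14, D→D5 8, E→D4 7, F→D2 5, G→D5 8, H→D2 9  ⇒ total 62.
Compare {D3, D4, D5}: total 64.
Compare {D2, D3, D5}: total 65.
No size-3 selection does better; minimum is 62.

62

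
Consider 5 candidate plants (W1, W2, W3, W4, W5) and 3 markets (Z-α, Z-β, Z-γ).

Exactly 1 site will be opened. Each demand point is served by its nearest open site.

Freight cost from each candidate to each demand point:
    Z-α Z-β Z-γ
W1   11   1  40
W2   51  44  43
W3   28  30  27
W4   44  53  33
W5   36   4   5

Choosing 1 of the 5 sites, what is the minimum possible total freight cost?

45

Open {W5}.
  Z-α→W5 36, Z-β→W5 4, Z-γ→W5 5  ⇒ total 45.
Compare {W1}: total 52.
Compare {W3}: total 85.
No size-1 selection does better; minimum is 45.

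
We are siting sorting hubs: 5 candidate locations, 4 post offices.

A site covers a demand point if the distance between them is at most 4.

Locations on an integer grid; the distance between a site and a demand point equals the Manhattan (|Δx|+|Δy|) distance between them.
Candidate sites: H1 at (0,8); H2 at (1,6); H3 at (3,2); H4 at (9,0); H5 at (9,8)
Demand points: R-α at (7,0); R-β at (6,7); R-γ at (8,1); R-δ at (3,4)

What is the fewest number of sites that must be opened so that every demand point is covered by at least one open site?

Coverage sets (demand points within 4 of each site):
  H1: {}
  H2: {R-δ}
  H3: {R-δ}
  H4: {R-α, R-γ}
  H5: {R-β}
No 2 sites suffice: every size-2 union leaves at least one demand point uncovered.
But {H2, H4, H5} covers everything, so the minimum is 3.

3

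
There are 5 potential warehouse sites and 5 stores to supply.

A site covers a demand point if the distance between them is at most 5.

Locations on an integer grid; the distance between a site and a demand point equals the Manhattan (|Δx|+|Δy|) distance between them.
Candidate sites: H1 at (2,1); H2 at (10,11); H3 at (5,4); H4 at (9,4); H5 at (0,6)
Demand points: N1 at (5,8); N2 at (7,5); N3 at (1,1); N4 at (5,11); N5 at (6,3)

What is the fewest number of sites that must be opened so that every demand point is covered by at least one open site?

Coverage sets (demand points within 5 of each site):
  H1: {N3}
  H2: {N4}
  H3: {N1, N2, N5}
  H4: {N2, N5}
  H5: {}
No 2 sites suffice: every size-2 union leaves at least one demand point uncovered.
But {H1, H2, H3} covers everything, so the minimum is 3.

3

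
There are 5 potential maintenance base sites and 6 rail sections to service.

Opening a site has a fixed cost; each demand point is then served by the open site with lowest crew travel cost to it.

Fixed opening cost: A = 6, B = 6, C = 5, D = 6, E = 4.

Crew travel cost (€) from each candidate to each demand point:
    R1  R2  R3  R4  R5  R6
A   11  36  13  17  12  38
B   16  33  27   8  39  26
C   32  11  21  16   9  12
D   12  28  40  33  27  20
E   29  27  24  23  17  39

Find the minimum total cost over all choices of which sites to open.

81

Open {A, B, C}: assign each demand point to its cheapest open site.
  R1→A 11, R2→C 11, R3→A 13, R4→B 8, R5→C 9, R6→C 12
  crew travel cost 64, fixed 17 → total 81.
Compare {A, C}: crew travel cost 72 + fixed 11 = 83.
Compare {A, B, C, E}: crew travel cost 64 + fixed 21 = 85.
Compare {A, C, E}: crew travel cost 72 + fixed 15 = 87.
All other subsets cost ≥ 83. Minimum total cost: 81.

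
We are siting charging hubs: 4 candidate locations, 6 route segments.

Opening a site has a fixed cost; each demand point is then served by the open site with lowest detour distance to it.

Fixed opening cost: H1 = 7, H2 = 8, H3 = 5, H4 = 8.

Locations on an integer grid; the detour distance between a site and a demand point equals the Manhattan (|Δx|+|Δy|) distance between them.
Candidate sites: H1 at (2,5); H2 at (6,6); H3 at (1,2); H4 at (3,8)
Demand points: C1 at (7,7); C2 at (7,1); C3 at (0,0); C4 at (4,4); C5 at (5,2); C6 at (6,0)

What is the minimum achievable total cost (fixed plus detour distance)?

38

Open {H2, H3}: assign each demand point to its cheapest open site.
  C1→H2 2, C2→H2 6, C3→H3 3, C4→H2 4, C5→H3 4, C6→H2 6
  detour distance 25, fixed 13 → total 38.
Compare {H3}: detour distance 37 + fixed 5 = 42.
Compare {H2}: detour distance 35 + fixed 8 = 43.
Compare {H1, H3}: detour distance 31 + fixed 12 = 43.
All other subsets cost ≥ 42. Minimum total cost: 38.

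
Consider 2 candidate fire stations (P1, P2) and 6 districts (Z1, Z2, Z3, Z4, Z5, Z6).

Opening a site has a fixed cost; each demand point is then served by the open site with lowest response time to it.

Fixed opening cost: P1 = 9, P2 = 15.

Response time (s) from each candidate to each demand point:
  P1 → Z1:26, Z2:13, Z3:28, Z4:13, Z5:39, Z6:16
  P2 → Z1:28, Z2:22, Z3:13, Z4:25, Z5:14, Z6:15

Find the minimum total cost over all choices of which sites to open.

Open {P1, P2}: assign each demand point to its cheapest open site.
  Z1→P1 26, Z2→P1 13, Z3→P2 13, Z4→P1 13, Z5→P2 14, Z6→P2 15
  response time 94, fixed 24 → total 118.
Compare {P2}: response time 117 + fixed 15 = 132.
Compare {P1}: response time 135 + fixed 9 = 144.

118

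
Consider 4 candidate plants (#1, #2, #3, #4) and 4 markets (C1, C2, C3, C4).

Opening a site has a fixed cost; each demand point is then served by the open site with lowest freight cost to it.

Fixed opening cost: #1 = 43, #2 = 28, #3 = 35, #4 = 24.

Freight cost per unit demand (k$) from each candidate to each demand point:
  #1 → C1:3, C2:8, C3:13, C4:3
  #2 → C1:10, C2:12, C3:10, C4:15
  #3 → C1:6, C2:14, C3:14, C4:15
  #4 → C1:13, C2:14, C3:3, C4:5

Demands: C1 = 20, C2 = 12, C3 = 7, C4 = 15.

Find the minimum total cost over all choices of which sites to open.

289

Open {#1, #4}: assign each demand point to its cheapest open site.
  C1→#1 20×3=60, C2→#1 12×8=96, C3→#4 7×3=21, C4→#1 15×3=45
  freight cost 222, fixed 67 → total 289.
Compare {#1, #2, #4}: freight cost 222 + fixed 95 = 317.
Compare {#1, #3, #4}: freight cost 222 + fixed 102 = 324.
Compare {#1}: freight cost 292 + fixed 43 = 335.
All other subsets cost ≥ 317. Minimum total cost: 289.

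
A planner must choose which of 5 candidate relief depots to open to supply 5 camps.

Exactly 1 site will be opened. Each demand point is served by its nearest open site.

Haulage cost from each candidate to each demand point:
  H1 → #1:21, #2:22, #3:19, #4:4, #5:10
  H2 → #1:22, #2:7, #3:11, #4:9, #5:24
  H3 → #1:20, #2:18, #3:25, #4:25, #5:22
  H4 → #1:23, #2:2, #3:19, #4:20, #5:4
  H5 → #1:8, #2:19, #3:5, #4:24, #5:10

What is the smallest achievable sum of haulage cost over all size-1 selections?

Open {H5}.
  #1→H5 8, #2→H5 19, #3→H5 5, #4→H5 24, #5→H5 10  ⇒ total 66.
Compare {H4}: total 68.
Compare {H2}: total 73.
No size-1 selection does better; minimum is 66.

66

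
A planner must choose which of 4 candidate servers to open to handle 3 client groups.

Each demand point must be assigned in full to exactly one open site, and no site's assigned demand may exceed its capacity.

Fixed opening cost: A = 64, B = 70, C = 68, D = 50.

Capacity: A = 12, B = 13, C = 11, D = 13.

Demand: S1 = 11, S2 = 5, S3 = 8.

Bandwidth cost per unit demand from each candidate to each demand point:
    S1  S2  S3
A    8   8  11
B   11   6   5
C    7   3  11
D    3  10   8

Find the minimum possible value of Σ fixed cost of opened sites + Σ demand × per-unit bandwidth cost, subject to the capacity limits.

Open {B, D}; cheapest assignment that respects the capacities:
  B (cap 13, load 13): S2, S3 — cost 5×6 + 8×5 = 70
  D (cap 13, load 11): S1 — cost 11×3 = 33
  Shipping 103, fixed 120 → total 223.
  Any other capacity-feasible assignment to {B, D} ships for at least 103.
Compare {B, C, D}: its best feasible assignment gives total 276.
Compare {B, C}: its best feasible assignment gives total 285.
Every other set of open sites that can feasibly serve all demand totals ≥ 276 even under its best assignment. Minimum: 223.

223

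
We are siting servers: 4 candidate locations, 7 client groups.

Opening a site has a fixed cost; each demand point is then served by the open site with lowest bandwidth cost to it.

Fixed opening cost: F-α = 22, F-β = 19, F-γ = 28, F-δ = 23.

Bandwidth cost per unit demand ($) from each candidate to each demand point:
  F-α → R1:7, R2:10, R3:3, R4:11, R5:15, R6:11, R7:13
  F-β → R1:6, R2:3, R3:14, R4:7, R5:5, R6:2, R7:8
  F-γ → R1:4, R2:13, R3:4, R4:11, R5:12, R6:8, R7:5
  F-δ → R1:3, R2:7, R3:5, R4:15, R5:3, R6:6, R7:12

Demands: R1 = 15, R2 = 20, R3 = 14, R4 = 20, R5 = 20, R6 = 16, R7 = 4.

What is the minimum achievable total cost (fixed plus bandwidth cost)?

475

Open {F-α, F-β, F-δ}: assign each demand point to its cheapest open site.
  R1→F-δ 15×3=45, R2→F-β 20×3=60, R3→F-α 14×3=42, R4→F-β 20×7=140, R5→F-δ 20×3=60, R6→F-β 16×2=32, R7→F-β 4×8=32
  bandwidth cost 411, fixed 64 → total 475.
Compare {F-β, F-δ}: bandwidth cost 439 + fixed 42 = 481.
Compare {F-β, F-γ, F-δ}: bandwidth cost 413 + fixed 70 = 483.
Compare {F-α, F-β, F-γ, F-δ}: bandwidth cost 399 + fixed 92 = 491.
All other subsets cost ≥ 481. Minimum total cost: 475.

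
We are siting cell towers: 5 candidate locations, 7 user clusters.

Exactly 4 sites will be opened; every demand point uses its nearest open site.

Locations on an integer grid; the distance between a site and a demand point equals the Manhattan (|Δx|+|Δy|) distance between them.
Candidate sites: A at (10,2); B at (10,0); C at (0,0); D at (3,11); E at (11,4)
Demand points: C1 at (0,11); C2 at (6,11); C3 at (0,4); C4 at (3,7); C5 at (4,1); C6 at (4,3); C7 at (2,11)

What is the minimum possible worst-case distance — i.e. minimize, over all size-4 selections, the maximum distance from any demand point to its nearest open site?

7

Open {A, B, C, D}.
  Farthest demand point is C6 at distance 7 (to A); all others are ≤ 7.
With {A, C, D, E} the worst case is 7.
With {B, C, D, E} the worst case is 7.
No size-4 selection achieves below 7.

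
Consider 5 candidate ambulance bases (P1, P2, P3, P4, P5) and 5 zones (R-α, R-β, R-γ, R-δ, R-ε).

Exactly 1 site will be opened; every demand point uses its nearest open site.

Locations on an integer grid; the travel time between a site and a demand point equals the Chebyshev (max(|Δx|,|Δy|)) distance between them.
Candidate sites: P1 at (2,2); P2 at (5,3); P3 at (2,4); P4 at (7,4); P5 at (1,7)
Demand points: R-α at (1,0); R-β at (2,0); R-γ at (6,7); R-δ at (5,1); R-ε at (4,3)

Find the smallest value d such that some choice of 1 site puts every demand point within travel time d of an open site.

Open {P2}.
  Farthest demand point is R-α at travel time 4 (to P2); all others are ≤ 4.
With {P3} the worst case is 4.
With {P1} the worst case is 5.
No size-1 selection achieves below 4.

4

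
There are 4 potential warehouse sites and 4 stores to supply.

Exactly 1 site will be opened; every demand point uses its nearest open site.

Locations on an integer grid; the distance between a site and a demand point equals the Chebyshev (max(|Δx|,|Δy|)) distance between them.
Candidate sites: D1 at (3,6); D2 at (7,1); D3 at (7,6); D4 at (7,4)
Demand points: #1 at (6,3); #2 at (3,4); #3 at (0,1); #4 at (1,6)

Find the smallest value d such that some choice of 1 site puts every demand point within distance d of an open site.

5

Open {D1}.
  Farthest demand point is #3 at distance 5 (to D1); all others are ≤ 5.
With {D2} the worst case is 7.
With {D3} the worst case is 7.
No size-1 selection achieves below 5.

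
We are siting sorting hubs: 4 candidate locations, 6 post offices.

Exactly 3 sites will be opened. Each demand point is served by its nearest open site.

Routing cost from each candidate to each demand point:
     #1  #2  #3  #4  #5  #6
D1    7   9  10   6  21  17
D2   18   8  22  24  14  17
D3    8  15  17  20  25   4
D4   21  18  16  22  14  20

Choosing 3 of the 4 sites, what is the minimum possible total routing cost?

Open {D1, D2, D3}.
  #1→D1 7, #2→D2 8, #3→D1 10, #4→D1 6, #5→D2 14, #6→D3 4  ⇒ total 49.
Compare {D1, D3, D4}: total 50.
Compare {D1, D2, D4}: total 62.
No size-3 selection does better; minimum is 49.

49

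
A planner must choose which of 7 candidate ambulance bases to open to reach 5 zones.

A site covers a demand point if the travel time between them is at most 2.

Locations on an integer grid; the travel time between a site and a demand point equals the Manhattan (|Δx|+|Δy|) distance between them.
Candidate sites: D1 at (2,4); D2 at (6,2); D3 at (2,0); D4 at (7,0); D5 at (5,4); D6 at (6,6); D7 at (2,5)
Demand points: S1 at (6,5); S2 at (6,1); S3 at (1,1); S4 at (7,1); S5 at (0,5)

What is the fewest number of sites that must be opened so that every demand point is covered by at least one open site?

Coverage sets (demand points within 2 of each site):
  D1: {}
  D2: {S2, S4}
  D3: {S3}
  D4: {S2, S4}
  D5: {S1}
  D6: {S1}
  D7: {S5}
No 3 sites suffice: every size-3 union leaves at least one demand point uncovered.
But {D2, D3, D5, D7} covers everything, so the minimum is 4.

4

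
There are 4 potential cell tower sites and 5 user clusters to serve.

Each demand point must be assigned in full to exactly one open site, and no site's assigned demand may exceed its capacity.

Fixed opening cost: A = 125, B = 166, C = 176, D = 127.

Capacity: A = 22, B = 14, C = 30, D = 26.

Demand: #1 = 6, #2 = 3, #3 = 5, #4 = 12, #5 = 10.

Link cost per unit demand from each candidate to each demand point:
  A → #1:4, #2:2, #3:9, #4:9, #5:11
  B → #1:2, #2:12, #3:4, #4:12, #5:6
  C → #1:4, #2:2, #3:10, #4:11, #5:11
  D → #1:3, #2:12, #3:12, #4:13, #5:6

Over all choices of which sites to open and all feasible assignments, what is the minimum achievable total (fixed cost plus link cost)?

489

Open {A, D}; cheapest assignment that respects the capacities:
  A (cap 22, load 20): #2, #3, #4 — cost 3×2 + 5×9 + 12×9 = 159
  D (cap 26, load 16): #1, #5 — cost 6×3 + 10×6 = 78
  Shipping 237, fixed 252 → total 489.
  Any other capacity-feasible assignment to {A, D} ships for at least 237.
Compare {C, D}: its best feasible assignment gives total 569.
Compare {A, B}: its best feasible assignment gives total 577.
Every other set of open sites that can feasibly serve all demand totals ≥ 569 even under its best assignment. Minimum: 489.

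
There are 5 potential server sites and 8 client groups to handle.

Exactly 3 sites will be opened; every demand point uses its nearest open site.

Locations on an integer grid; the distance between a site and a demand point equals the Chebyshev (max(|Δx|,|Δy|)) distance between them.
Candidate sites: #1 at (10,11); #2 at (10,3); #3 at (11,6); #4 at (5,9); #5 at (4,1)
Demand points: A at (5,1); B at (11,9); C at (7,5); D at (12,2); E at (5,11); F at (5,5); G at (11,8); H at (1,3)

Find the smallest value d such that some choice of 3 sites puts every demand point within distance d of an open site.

4

Open {#3, #4, #5}.
  Farthest demand point is C at distance 4 (to #3); all others are ≤ 4.
With {#1, #2, #5} the worst case is 5.
With {#1, #3, #5} the worst case is 5.
No size-3 selection achieves below 4.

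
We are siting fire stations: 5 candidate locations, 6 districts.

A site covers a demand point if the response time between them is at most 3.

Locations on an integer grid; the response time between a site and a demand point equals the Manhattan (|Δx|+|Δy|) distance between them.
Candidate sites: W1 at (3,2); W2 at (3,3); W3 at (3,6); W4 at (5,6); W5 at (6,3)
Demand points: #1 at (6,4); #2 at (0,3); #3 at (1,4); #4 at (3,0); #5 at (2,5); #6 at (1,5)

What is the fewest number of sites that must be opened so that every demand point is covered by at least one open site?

Coverage sets (demand points within 3 of each site):
  W1: {#4}
  W2: {#2, #3, #4, #5}
  W3: {#5, #6}
  W4: {#1}
  W5: {#1}
No 2 sites suffice: every size-2 union leaves at least one demand point uncovered.
But {W2, W3, W4} covers everything, so the minimum is 3.

3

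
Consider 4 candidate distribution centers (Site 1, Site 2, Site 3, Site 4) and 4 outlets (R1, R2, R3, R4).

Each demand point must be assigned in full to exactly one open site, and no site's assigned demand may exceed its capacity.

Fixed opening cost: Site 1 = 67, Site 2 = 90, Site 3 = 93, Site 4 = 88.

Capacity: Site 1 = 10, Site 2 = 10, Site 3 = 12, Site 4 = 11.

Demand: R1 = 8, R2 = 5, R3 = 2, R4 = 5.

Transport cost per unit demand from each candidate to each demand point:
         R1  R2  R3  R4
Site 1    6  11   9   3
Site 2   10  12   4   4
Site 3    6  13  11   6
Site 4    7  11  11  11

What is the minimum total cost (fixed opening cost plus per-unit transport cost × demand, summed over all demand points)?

Open {Site 1, Site 3}; cheapest assignment that respects the capacities:
  Site 1 (cap 10, load 10): R2, R4 — cost 5×11 + 5×3 = 70
  Site 3 (cap 12, load 10): R1, R3 — cost 8×6 + 2×11 = 70
  Shipping 140, fixed 160 → total 300.
  Any other capacity-feasible assignment to {Site 1, Site 3} ships for at least 140.
Compare {Site 1, Site 2}: its best feasible assignment gives total 303.
Compare {Site 1, Site 4}: its best feasible assignment gives total 303.
Every other set of open sites that can feasibly serve all demand totals ≥ 303 even under its best assignment. Minimum: 300.

300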